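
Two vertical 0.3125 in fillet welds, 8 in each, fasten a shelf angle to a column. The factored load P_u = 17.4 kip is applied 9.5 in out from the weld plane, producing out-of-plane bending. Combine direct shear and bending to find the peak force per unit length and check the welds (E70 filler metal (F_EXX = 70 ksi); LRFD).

f_max ≈ 7.82 kip/in; NOT adequate

L_w = 2 × 8 = 16 in; section modulus (unit throat) S = 2 × L²/6 = 21.33 in².
Direct shear f_v = P/L_w = 17.4/16 = 1.087 kip/in.
Moment M = P × e = 17.4 × 9.5 = 165.3 kip·in; bending f_b = M/S = 7.748 kip/in.
f_max = √(f_v² + f_b²) = √(1.087² + 7.748²) = 7.824 kip/in.
φr_n = 0.75 × 0.6 × 70 × (0.707 × 0.3125) = 6.96 kip/in → NOT adequate.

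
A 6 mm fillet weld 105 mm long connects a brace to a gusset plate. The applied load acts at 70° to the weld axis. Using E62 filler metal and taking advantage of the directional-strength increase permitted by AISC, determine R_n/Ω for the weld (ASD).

E62XX → F_EXX = 620 MPa.
t_e = 0.707 × 6 = 4.242 mm; A_we = 4.242 × 105 = 445.4 mm².
Directional factor: 1.0 + 0.5 sin^1.5(70°) = 1.455.
F_nw = 0.6 × 620 × 1.455 = 541.4 MPa.
R_n/Ω = (541.4 × 445.4) / 2.0 × 10⁻³ = 120.6 kN.

R_n/Ω ≈ 121 kN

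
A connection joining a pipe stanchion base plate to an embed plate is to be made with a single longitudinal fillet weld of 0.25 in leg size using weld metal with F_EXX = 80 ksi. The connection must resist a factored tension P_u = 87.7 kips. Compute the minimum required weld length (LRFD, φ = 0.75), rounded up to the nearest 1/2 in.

Throat t_e = 0.707 × 0.25 = 0.1767 in.
φr_n = 0.75 × 0.6 × 80 × 0.1767 = 6.363 kips/in.
L_req = P_u / φr_n = 87.7 / 6.363 = 13.78 in total.
Round up → use L = 14 in.

L = 14 in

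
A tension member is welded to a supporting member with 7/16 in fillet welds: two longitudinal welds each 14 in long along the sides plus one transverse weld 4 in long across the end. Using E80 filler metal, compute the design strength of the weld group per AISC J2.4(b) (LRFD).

E80XX → F_EXX = 80 ksi.
t_e = 0.707 × 0.4375 = 0.3093 in.
R_nwl = 0.6 × 80 × 0.3093 × 28 = 415.7 kip (longitudinal, 2 welds).
R_nwt = 0.6 × 80 × 0.3093 × 4 = 59.39 kip (transverse, base value).
(i) R_nwl + R_nwt = 475.1 kip; (ii) 0.85 R_nwl + 1.5 R_nwt = 442.4 kip.
R_n = max = 475.1 kip [governs: (i)]; φR_n = 356.3 kip.

φR_n ≈ 356 kip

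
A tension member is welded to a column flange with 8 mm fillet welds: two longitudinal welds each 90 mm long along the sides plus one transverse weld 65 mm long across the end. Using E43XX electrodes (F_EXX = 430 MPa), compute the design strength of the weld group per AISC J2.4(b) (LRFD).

t_e = 0.707 × 8 = 5.656 mm.
R_nwl = 0.6 × 430 × 5.656 × 180 × 10⁻³ = 262.7 kN (longitudinal, 2 welds).
R_nwt = 0.6 × 430 × 5.656 × 65 × 10⁻³ = 94.85 kN (transverse, base value).
(i) R_nwl + R_nwt = 357.5 kN; (ii) 0.85 R_nwl + 1.5 R_nwt = 365.5 kN.
R_n = max = 365.5 kN [governs: (ii)]; φR_n = 274.2 kN.

φR_n ≈ 274 kN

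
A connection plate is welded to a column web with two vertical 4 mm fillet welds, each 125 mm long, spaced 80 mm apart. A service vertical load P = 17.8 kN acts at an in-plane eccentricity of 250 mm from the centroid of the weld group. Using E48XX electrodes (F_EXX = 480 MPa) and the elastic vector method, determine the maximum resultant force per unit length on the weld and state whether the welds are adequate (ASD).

f_max ≈ 497 N/mm; NOT adequate

Total weld length L_w = 250 mm. Treat welds as unit-width lines.
Polar moment about centroid: J = 2[d³/12 + d(b/2)²] = 2[125³/12 + 125×40²] = 725500 mm³.
Direct shear f_v = P/L_w = 17.8×10³ / 250 = 71.2 N/mm (vertical).
Torsion M = P·e = 17.8×10³ × 250 = 4450000 N·mm.
Critical point at (x, y) = (40, 62.5) from centroid. f_tx = M·y/J = 383.3 N/mm; f_ty = M·x/J = 245.3 N/mm.
Resultant f_max = √[f_tx² + (f_v + f_ty)²] = √[383.3² + (71.2 + 245.3)²] = 497.1 N/mm.
Capacity per unit length: r_n/Ω = (1/2.0) × 0.6 × 480 × (0.707 × 4) = 407.2 N/mm.
497.1 > 407.2 → NOT adequate.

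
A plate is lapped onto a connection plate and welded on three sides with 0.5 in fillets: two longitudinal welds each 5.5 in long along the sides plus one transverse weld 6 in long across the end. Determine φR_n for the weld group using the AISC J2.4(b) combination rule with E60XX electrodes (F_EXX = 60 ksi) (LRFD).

φR_n ≈ 175 kips

t_e = 0.707 × 0.5 = 0.3535 in.
R_nwl = 0.6 × 60 × 0.3535 × 11 = 140 kips (longitudinal, 2 welds).
R_nwt = 0.6 × 60 × 0.3535 × 6 = 76.36 kips (transverse, base value).
(i) R_nwl + R_nwt = 216.3 kips; (ii) 0.85 R_nwl + 1.5 R_nwt = 233.5 kips.
R_n = max = 233.5 kips [governs: (ii)]; φR_n = 175.1 kips.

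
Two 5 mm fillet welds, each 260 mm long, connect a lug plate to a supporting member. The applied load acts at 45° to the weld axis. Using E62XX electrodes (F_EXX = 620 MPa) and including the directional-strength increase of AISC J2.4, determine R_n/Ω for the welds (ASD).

R_n/Ω ≈ 444 kN

t_e = 0.707 × 5 = 3.535 mm; A_we = 3.535 × 520 = 1838 mm².
Directional factor: 1.0 + 0.5 sin^1.5(45°) = 1.297.
F_nw = 0.6 × 620 × 1.297 = 482.6 MPa.
R_n/Ω = (482.6 × 1838) / 2.0 × 10⁻³ = 443.6 kN.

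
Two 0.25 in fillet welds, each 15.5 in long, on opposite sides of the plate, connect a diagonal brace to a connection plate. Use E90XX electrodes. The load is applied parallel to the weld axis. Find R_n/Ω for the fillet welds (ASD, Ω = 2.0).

R_n/Ω ≈ 148 kip

E90XX → F_EXX = 90 ksi.
Effective throat t_e = 0.707 × 0.25 = 0.1767 in.
Total length L = 31 in; A_we = 0.1767 × 31 = 5.479 in².
F_nw = 0.6 F_EXX = 0.6 × 90 = 54 ksi.
R_n = 54 × 5.479 = 295.9 kip; R_n/Ω = 295.9/2.0 = 147.9 kip.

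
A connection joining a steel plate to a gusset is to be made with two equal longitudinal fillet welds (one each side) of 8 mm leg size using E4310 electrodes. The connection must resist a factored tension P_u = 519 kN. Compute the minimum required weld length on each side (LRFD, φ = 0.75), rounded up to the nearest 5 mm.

L = 240 mm on each side

E43XX → F_EXX = 430 MPa.
Throat t_e = 0.707 × 8 = 5.656 mm.
φr_n = 0.75 × 0.6 × 430 × 5.656 × 10⁻³ = 1.094 kN/mm.
L_req = P_u / φr_n = 519 / 1.094 = 474.2 mm total.
Per side: 474.2 / 2 = 237.1 mm.
Round up → use L = 240 mm on each side.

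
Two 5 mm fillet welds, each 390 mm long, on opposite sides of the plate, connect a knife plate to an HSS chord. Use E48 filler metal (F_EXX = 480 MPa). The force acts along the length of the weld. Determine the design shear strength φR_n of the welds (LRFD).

Effective throat t_e = 0.707 × 5 = 3.535 mm.
Total length L = 780 mm; A_we = 3.535 × 780 = 2757 mm².
F_nw = 0.6 F_EXX = 0.6 × 480 = 288 MPa.
φR_n = 0.75 × 288 × 2757 × 10⁻³ = 595.6 kN.

φR_n ≈ 596 kN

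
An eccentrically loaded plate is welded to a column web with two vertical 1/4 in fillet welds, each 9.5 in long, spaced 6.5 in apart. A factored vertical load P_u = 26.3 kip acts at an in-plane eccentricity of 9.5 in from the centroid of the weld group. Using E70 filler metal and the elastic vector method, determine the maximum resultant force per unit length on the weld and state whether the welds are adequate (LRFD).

f_max ≈ 5.1 kip/in; adequate

E70XX → F_EXX = 70 ksi.
Total weld length L_w = 19 in. Treat welds as unit-width lines.
Polar moment about centroid: J = 2[d³/12 + d(b/2)²] = 2[9.5³/12 + 9.5×3.25²] = 343.6 in³.
Direct shear f_v = P/L_w = 26.3 / 19 = 1.384 kip/in (vertical).
Torsion M = P·e = 26.3 × 9.5 = 249.85 kip·in.
Critical point at (x, y) = (3.25, 4.75) from centroid. f_tx = M·y/J = 3.454 kip/in; f_ty = M·x/J = 2.363 kip/in.
Resultant f_max = √[f_tx² + (f_v + f_ty)²] = √[3.454² + (1.384 + 2.363)²] = 5.097 kip/in.
Capacity per unit length: φr_n = 0.75 × 0.6 × 70 × (0.707 × 0.25) = 5.568 kip/in.
5.097 ≤ 5.568 → adequate.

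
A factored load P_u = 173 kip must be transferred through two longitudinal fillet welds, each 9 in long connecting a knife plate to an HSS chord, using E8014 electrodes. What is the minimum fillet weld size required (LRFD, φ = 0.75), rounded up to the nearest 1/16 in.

w = 7/16 in

E80XX → F_EXX = 80 ksi.
Total weld length L = 18 in.
Required throat t_e = P_u / (φ × 0.6 F_EXX × L) = 173 / (0.75 × 0.6 × 80 × 18) = 0.267 in.
Required leg w = t_e / 0.707 = 0.3776 in → use 7/16 in.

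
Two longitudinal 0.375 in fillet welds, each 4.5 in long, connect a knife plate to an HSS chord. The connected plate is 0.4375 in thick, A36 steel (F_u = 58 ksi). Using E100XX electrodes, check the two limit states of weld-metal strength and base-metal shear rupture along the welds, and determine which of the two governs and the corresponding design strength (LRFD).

φR_n ≈ 103 kips (base-metal shear rupture governs)

E100XX → F_EXX = 100 ksi.
t_e = 0.707 × 0.375 = 0.2651 in; L = 9 in.
Weld metal: φR_n = 0.75 × 0.6 × 100 × 0.2651 × 9 = 107.4 kips.
Base metal (shear rupture): φR_n = 0.75 × 0.6 × 58 × 0.4375 × 9 = 102.8 kips.
Governing: base-metal shear rupture.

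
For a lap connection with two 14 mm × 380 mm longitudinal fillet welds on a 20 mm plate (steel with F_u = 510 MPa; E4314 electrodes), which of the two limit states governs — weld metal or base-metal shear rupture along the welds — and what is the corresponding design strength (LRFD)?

E43XX → F_EXX = 430 MPa.
t_e = 0.707 × 14 = 9.898 mm; L = 760 mm.
Weld metal: φR_n = 0.75 × 0.6 × 430 × 9.898 × 760 × 10⁻³ = 1456 kN.
Base metal (shear rupture): φR_n = 0.75 × 0.6 × 510 × 20 × 760 × 10⁻³ = 3488 kN.
Governing: weld metal.

φR_n ≈ 1460 kN (weld metal governs)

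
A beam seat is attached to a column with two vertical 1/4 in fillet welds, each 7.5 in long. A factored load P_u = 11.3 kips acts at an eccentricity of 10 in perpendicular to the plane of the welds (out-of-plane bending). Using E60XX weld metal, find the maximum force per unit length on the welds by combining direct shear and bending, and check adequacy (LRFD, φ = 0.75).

f_max ≈ 6.07 kip/in; NOT adequate

E60XX → F_EXX = 60 ksi.
L_w = 2 × 7.5 = 15 in; section modulus (unit throat) S = 2 × L²/6 = 18.75 in².
Direct shear f_v = P/L_w = 11.3/15 = 0.7533 kip/in.
Moment M = P × e = 11.3 × 10 = 113 kip·in; bending f_b = M/S = 6.027 kip/in.
f_max = √(f_v² + f_b²) = √(0.7533² + 6.027²) = 6.074 kip/in.
φr_n = 0.75 × 0.6 × 60 × (0.707 × 0.25) = 4.772 kip/in → NOT adequate.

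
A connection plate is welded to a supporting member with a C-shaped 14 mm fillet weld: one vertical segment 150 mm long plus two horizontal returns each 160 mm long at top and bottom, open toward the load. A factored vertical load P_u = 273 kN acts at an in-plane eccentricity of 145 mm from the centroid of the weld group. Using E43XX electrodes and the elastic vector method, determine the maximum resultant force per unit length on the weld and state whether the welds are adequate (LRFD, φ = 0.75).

E43XX → F_EXX = 430 MPa.
Total weld length L_w = 470 mm. Treat welds as unit-width lines.
Centroid: x̄ = 2×160×80 / 470 = 54.47 mm from the vertical weld.
Polar moment about centroid: J = I_x + I_y = [150³/12 + 2×160×75²] + [150×54.47² + 2(160³/12 + 160×25.53²)] = 3418000 mm³.
Direct shear f_v = P/L_w = 273×10³ / 470 = 580.9 N/mm (vertical).
Torsion M = P·e = 273×10³ × 145 = 39585000 N·mm.
Critical point at (x, y) = (105.5, 75) from centroid. f_tx = M·y/J = 868.7 N/mm; f_ty = M·x/J = 1222 N/mm.
Resultant f_max = √[f_tx² + (f_v + f_ty)²] = √[868.7² + (580.9 + 1222)²] = 2002 N/mm.
Capacity per unit length: φr_n = 0.75 × 0.6 × 430 × (0.707 × 14) = 1915 N/mm.
2002 > 1915 → NOT adequate.

f_max ≈ 2000 N/mm; NOT adequate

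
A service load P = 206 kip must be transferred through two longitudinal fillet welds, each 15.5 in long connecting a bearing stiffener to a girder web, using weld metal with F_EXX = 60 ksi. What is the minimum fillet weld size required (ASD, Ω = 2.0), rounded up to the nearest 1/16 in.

Total weld length L = 31 in.
Required throat t_e = P × Ω / (0.6 F_EXX × L) = 206 × 2.0 / (0.6 × 60 × 31) = 0.3692 in.
Required leg w = t_e / 0.707 = 0.5222 in → use 9/16 in.

w = 9/16 in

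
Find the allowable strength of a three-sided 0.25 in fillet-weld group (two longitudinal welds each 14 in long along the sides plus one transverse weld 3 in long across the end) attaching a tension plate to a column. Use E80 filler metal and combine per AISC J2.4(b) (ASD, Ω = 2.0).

R_n/Ω ≈ 132 kips

E80XX → F_EXX = 80 ksi.
t_e = 0.707 × 0.25 = 0.1767 in.
R_nwl = 0.6 × 80 × 0.1767 × 28 = 237.6 kips (longitudinal, 2 welds).
R_nwt = 0.6 × 80 × 0.1767 × 3 = 25.45 kips (transverse, base value).
(i) R_nwl + R_nwt = 263 kips; (ii) 0.85 R_nwl + 1.5 R_nwt = 240.1 kips.
R_n = max = 263 kips [governs: (i)]; R_n/Ω = 131.5 kips.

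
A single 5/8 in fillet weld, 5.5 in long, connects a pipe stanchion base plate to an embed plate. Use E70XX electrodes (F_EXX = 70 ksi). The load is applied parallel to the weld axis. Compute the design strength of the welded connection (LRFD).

Effective throat t_e = 0.707 × 0.625 = 0.4419 in.
Total length L = 5.5 in; A_we = 0.4419 × 5.5 = 2.43 in².
F_nw = 0.6 F_EXX = 0.6 × 70 = 42 ksi.
φR_n = 0.75 × 42 × 2.43 = 76.55 kips.

φR_n ≈ 76.6 kips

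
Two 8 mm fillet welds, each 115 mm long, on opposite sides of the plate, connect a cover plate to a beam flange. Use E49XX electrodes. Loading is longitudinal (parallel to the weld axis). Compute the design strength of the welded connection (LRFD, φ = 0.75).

φR_n ≈ 287 kN

E49XX → F_EXX = 490 MPa.
Effective throat t_e = 0.707 × 8 = 5.656 mm.
Total length L = 230 mm; A_we = 5.656 × 230 = 1301 mm².
F_nw = 0.6 F_EXX = 0.6 × 490 = 294 MPa.
φR_n = 0.75 × 294 × 1301 × 10⁻³ = 286.8 kN.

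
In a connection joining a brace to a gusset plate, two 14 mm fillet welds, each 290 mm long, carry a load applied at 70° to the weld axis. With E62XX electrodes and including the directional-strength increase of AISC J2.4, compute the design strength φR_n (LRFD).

φR_n ≈ 2330 kN

E62XX → F_EXX = 620 MPa.
t_e = 0.707 × 14 = 9.898 mm; A_we = 9.898 × 580 = 5741 mm².
Directional factor: 1.0 + 0.5 sin^1.5(70°) = 1.455.
F_nw = 0.6 × 620 × 1.455 = 541.4 MPa.
φR_n = 0.75 × 541.4 × 5741 × 10⁻³ = 2331 kN.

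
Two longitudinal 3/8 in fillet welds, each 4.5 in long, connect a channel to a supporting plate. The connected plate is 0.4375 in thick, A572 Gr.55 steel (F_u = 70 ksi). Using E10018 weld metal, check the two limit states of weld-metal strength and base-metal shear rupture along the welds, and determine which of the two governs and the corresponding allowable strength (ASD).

R_n/Ω ≈ 71.6 kip (weld metal governs)

E100XX → F_EXX = 100 ksi.
t_e = 0.707 × 0.375 = 0.2651 in; L = 9 in.
Weld metal: R_n/Ω = (1/2.0) × 0.6 × 100 × 0.2651 × 9 = 71.58 kip.
Base metal (shear rupture): R_n/Ω = (1/2.0) × 0.6 × 70 × 0.4375 × 9 = 82.69 kip.
Governing: weld metal.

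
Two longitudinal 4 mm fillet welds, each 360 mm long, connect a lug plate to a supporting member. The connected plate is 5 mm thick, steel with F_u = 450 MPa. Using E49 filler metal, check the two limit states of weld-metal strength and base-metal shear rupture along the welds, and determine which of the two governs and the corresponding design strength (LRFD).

φR_n ≈ 449 kN (weld metal governs)

E49XX → F_EXX = 490 MPa.
t_e = 0.707 × 4 = 2.828 mm; L = 720 mm.
Weld metal: φR_n = 0.75 × 0.6 × 490 × 2.828 × 720 × 10⁻³ = 449 kN.
Base metal (shear rupture): φR_n = 0.75 × 0.6 × 450 × 5 × 720 × 10⁻³ = 729 kN.
Governing: weld metal.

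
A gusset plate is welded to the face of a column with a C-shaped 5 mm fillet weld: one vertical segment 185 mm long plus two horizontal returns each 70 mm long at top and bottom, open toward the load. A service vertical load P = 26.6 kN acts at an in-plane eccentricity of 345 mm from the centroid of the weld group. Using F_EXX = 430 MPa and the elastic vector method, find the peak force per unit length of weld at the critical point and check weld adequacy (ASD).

f_max ≈ 571 N/mm; NOT adequate

Total weld length L_w = 325 mm. Treat welds as unit-width lines.
Centroid: x̄ = 2×70×35 / 325 = 15.08 mm from the vertical weld.
Polar moment about centroid: J = I_x + I_y = [185³/12 + 2×70×92.5²] + [185×15.08² + 2(70³/12 + 70×19.92²)] = 1880000 mm³.
Direct shear f_v = P/L_w = 26.6×10³ / 325 = 81.85 N/mm (vertical).
Torsion M = P·e = 26.6×10³ × 345 = 9177000 N·mm.
Critical point at (x, y) = (54.92, 92.5) from centroid. f_tx = M·y/J = 451.5 N/mm; f_ty = M·x/J = 268.1 N/mm.
Resultant f_max = √[f_tx² + (f_v + f_ty)²] = √[451.5² + (81.85 + 268.1)²] = 571.2 N/mm.
Capacity per unit length: r_n/Ω = (1/2.0) × 0.6 × 430 × (0.707 × 5) = 456 N/mm.
571.2 > 456 → NOT adequate.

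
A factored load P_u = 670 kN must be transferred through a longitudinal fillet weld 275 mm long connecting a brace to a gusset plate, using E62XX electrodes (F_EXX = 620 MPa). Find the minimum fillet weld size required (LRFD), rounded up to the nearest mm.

Total weld length L = 275 mm.
Required throat t_e = P_u / (φ × 0.6 F_EXX × L) = 670 / (0.75 × 0.6 × 620 × 275 × 10⁻³) = 8.732 mm.
Required leg w = t_e / 0.707 = 12.35 mm → use 13 mm.

w = 13 mm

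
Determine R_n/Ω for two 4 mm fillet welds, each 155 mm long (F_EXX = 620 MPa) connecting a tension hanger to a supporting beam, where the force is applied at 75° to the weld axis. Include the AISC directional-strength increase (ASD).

R_n/Ω ≈ 240 kN

t_e = 0.707 × 4 = 2.828 mm; A_we = 2.828 × 310 = 876.7 mm².
Directional factor: 1.0 + 0.5 sin^1.5(75°) = 1.475.
F_nw = 0.6 × 620 × 1.475 = 548.6 MPa.
R_n/Ω = (548.6 × 876.7) / 2.0 × 10⁻³ = 240.5 kN.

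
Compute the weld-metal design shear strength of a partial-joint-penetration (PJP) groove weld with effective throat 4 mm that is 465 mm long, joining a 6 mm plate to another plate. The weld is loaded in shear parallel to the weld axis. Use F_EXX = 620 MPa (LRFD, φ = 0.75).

φR_n ≈ 519 kN

Effective throat (given) t_e = 4 mm.
A_we = 4 × 465 = 1860 mm².
F_nw = 0.6 F_EXX = 372 MPa.
φR_n = 0.75 × 372 × 1860 × 10⁻³ = 518.9 kN.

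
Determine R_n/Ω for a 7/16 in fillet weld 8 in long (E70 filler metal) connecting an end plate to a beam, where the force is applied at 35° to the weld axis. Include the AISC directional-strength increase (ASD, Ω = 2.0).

R_n/Ω ≈ 63.3 kips

E70XX → F_EXX = 70 ksi.
t_e = 0.707 × 0.4375 = 0.3093 in; A_we = 0.3093 × 8 = 2.474 in².
Directional factor: 1.0 + 0.5 sin^1.5(35°) = 1.217.
F_nw = 0.6 × 70 × 1.217 = 51.12 ksi.
R_n/Ω = (51.12 × 2.474) / 2.0 = 63.25 kips.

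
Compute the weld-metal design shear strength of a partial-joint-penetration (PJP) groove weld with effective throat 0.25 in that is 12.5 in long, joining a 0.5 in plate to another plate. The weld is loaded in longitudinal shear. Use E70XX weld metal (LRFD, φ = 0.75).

φR_n ≈ 98.4 kip

E70XX → F_EXX = 70 ksi.
Effective throat (given) t_e = 0.25 in.
A_we = 0.25 × 12.5 = 3.125 in².
F_nw = 0.6 F_EXX = 42 ksi.
φR_n = 0.75 × 42 × 3.125 = 98.44 kip.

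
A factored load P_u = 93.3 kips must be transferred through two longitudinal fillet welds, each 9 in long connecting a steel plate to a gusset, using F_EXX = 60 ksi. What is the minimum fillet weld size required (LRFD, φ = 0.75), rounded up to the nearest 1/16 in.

w = 5/16 in

Total weld length L = 18 in.
Required throat t_e = P_u / (φ × 0.6 F_EXX × L) = 93.3 / (0.75 × 0.6 × 60 × 18) = 0.192 in.
Required leg w = t_e / 0.707 = 0.2715 in → use 5/16 in.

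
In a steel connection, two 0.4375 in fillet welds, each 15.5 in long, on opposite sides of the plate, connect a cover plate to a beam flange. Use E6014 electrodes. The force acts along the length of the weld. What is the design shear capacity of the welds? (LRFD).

φR_n ≈ 259 kip

E60XX → F_EXX = 60 ksi.
Effective throat t_e = 0.707 × 0.4375 = 0.3093 in.
Total length L = 31 in; A_we = 0.3093 × 31 = 9.589 in².
F_nw = 0.6 F_EXX = 0.6 × 60 = 36 ksi.
φR_n = 0.75 × 36 × 9.589 = 258.9 kip.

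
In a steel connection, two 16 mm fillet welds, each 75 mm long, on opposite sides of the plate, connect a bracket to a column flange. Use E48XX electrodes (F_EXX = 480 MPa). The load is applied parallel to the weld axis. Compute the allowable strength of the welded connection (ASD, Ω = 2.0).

R_n/Ω ≈ 244 kN

Effective throat t_e = 0.707 × 16 = 11.31 mm.
Total length L = 150 mm; A_we = 11.31 × 150 = 1697 mm².
F_nw = 0.6 F_EXX = 0.6 × 480 = 288 MPa.
R_n = 288 × 1697 × 10⁻³ = 488.7 kN; R_n/Ω = 488.7/2.0 = 244.3 kN.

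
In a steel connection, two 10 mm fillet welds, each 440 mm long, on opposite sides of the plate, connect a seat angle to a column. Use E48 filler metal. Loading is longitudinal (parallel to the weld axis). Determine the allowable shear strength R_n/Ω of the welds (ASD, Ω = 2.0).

E48XX → F_EXX = 480 MPa.
Effective throat t_e = 0.707 × 10 = 7.07 mm.
Total length L = 880 mm; A_we = 7.07 × 880 = 6222 mm².
F_nw = 0.6 F_EXX = 0.6 × 480 = 288 MPa.
R_n = 288 × 6222 × 10⁻³ = 1792 kN; R_n/Ω = 1792/2.0 = 895.9 kN.

R_n/Ω ≈ 896 kN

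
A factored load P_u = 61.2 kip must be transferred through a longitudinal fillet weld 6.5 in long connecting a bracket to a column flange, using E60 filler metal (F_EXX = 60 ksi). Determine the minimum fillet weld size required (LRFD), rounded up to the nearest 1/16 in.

w = 1/2 in

Total weld length L = 6.5 in.
Required throat t_e = P_u / (φ × 0.6 F_EXX × L) = 61.2 / (0.75 × 0.6 × 60 × 6.5) = 0.3487 in.
Required leg w = t_e / 0.707 = 0.4932 in → use 1/2 in.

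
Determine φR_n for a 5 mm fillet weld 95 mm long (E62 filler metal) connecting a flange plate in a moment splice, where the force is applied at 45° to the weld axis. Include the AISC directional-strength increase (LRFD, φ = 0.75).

E62XX → F_EXX = 620 MPa.
t_e = 0.707 × 5 = 3.535 mm; A_we = 3.535 × 95 = 335.8 mm².
Directional factor: 1.0 + 0.5 sin^1.5(45°) = 1.297.
F_nw = 0.6 × 620 × 1.297 = 482.6 MPa.
φR_n = 0.75 × 482.6 × 335.8 × 10⁻³ = 121.6 kN.

φR_n ≈ 122 kN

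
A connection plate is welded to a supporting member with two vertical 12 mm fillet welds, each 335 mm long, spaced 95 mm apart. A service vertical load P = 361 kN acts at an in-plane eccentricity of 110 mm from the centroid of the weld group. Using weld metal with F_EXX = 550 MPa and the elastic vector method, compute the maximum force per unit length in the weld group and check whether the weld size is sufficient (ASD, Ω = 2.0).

Total weld length L_w = 670 mm. Treat welds as unit-width lines.
Polar moment about centroid: J = 2[d³/12 + d(b/2)²] = 2[335³/12 + 335×47.5²] = 7778000 mm³.
Direct shear f_v = P/L_w = 361×10³ / 670 = 538.8 N/mm (vertical).
Torsion M = P·e = 361×10³ × 110 = 39710000 N·mm.
Critical point at (x, y) = (47.5, 167.5) from centroid. f_tx = M·y/J = 855.2 N/mm; f_ty = M·x/J = 242.5 N/mm.
Resultant f_max = √[f_tx² + (f_v + f_ty)²] = √[855.2² + (538.8 + 242.5)²] = 1158 N/mm.
Capacity per unit length: r_n/Ω = (1/2.0) × 0.6 × 550 × (0.707 × 12) = 1400 N/mm.
1158 ≤ 1400 → adequate.

f_max ≈ 1160 N/mm; adequate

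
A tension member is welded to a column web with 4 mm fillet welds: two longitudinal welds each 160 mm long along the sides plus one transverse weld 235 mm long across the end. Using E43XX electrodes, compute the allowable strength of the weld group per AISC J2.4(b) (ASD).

R_n/Ω ≈ 228 kN

E43XX → F_EXX = 430 MPa.
t_e = 0.707 × 4 = 2.828 mm.
R_nwl = 0.6 × 430 × 2.828 × 320 × 10⁻³ = 233.5 kN (longitudinal, 2 welds).
R_nwt = 0.6 × 430 × 2.828 × 235 × 10⁻³ = 171.5 kN (transverse, base value).
(i) R_nwl + R_nwt = 404.9 kN; (ii) 0.85 R_nwl + 1.5 R_nwt = 455.7 kN.
R_n = max = 455.7 kN [governs: (ii)]; R_n/Ω = 227.8 kN.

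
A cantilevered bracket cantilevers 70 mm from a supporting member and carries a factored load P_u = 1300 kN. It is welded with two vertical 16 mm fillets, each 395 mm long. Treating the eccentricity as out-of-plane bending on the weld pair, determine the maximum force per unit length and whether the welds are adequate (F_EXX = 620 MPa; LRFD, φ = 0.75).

L_w = 2 × 395 = 790 mm; section modulus (unit throat) S = 2 × L²/6 = 52010 mm².
Direct shear f_v = P/L_w = 1300×10³/790 = 1646 N/mm.
Moment M = P × e = 1300×10³ × 70 = 91000000 N·mm; bending f_b = M/S = 1750 N/mm.
f_max = √(f_v² + f_b²) = √(1646² + 1750²) = 2402 N/mm.
φr_n = 0.75 × 0.6 × 620 × (0.707 × 16) = 3156 N/mm → adequate.

f_max ≈ 2400 N/mm; adequate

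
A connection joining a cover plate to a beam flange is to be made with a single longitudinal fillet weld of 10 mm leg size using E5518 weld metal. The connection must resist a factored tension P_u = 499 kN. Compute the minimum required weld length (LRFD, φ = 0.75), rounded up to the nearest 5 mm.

L = 290 mm

E55XX → F_EXX = 550 MPa.
Throat t_e = 0.707 × 10 = 7.07 mm.
φr_n = 0.75 × 0.6 × 550 × 7.07 × 10⁻³ = 1.75 kN/mm.
L_req = P_u / φr_n = 499 / 1.75 = 285.2 mm total.
Round up → use L = 290 mm.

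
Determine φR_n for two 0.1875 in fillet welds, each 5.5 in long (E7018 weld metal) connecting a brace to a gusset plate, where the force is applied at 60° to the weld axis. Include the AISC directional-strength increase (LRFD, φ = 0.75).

E70XX → F_EXX = 70 ksi.
t_e = 0.707 × 0.1875 = 0.1326 in; A_we = 0.1326 × 11 = 1.458 in².
Directional factor: 1.0 + 0.5 sin^1.5(60°) = 1.403.
F_nw = 0.6 × 70 × 1.403 = 58.92 ksi.
φR_n = 0.75 × 58.92 × 1.458 = 64.44 kip.

φR_n ≈ 64.4 kip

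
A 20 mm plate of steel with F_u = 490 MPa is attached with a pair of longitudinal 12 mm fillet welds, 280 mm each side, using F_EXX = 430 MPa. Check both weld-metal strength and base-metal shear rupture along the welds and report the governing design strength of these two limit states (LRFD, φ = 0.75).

φR_n ≈ 919 kN (weld metal governs)

t_e = 0.707 × 12 = 8.484 mm; L = 560 mm.
Weld metal: φR_n = 0.75 × 0.6 × 430 × 8.484 × 560 × 10⁻³ = 919.3 kN.
Base metal (shear rupture): φR_n = 0.75 × 0.6 × 490 × 20 × 560 × 10⁻³ = 2470 kN.
Governing: weld metal.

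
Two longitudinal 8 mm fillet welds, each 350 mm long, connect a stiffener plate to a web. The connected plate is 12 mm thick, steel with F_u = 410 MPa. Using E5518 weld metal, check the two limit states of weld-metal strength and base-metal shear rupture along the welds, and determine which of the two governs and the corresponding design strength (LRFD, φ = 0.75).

φR_n ≈ 980 kN (weld metal governs)

E55XX → F_EXX = 550 MPa.
t_e = 0.707 × 8 = 5.656 mm; L = 700 mm.
Weld metal: φR_n = 0.75 × 0.6 × 550 × 5.656 × 700 × 10⁻³ = 979.9 kN.
Base metal (shear rupture): φR_n = 0.75 × 0.6 × 410 × 12 × 700 × 10⁻³ = 1550 kN.
Governing: weld metal.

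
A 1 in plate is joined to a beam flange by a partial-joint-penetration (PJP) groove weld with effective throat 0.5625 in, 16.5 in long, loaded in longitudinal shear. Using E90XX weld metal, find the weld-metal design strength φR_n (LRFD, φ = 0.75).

φR_n ≈ 376 kips

E90XX → F_EXX = 90 ksi.
Effective throat (given) t_e = 0.5625 in.
A_we = 0.5625 × 16.5 = 9.281 in².
F_nw = 0.6 F_EXX = 54 ksi.
φR_n = 0.75 × 54 × 9.281 = 375.9 kips.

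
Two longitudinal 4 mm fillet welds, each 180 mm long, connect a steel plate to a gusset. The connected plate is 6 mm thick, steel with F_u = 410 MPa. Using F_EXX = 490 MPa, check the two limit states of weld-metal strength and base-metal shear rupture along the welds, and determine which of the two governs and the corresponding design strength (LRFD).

φR_n ≈ 224 kN (weld metal governs)

t_e = 0.707 × 4 = 2.828 mm; L = 360 mm.
Weld metal: φR_n = 0.75 × 0.6 × 490 × 2.828 × 360 × 10⁻³ = 224.5 kN.
Base metal (shear rupture): φR_n = 0.75 × 0.6 × 410 × 6 × 360 × 10⁻³ = 398.5 kN.
Governing: weld metal.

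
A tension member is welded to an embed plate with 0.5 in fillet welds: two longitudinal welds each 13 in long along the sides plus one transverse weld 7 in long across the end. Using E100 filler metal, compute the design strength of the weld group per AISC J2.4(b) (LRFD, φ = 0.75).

φR_n ≈ 525 kips

E100XX → F_EXX = 100 ksi.
t_e = 0.707 × 0.5 = 0.3535 in.
R_nwl = 0.6 × 100 × 0.3535 × 26 = 551.5 kips (longitudinal, 2 welds).
R_nwt = 0.6 × 100 × 0.3535 × 7 = 148.5 kips (transverse, base value).
(i) R_nwl + R_nwt = 699.9 kips; (ii) 0.85 R_nwl + 1.5 R_nwt = 691.4 kips.
R_n = max = 699.9 kips [governs: (i)]; φR_n = 524.9 kips.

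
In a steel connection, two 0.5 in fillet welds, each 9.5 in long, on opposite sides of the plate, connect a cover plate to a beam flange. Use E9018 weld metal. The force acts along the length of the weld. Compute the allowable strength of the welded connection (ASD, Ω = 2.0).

R_n/Ω ≈ 181 kips

E90XX → F_EXX = 90 ksi.
Effective throat t_e = 0.707 × 0.5 = 0.3535 in.
Total length L = 19 in; A_we = 0.3535 × 19 = 6.716 in².
F_nw = 0.6 F_EXX = 0.6 × 90 = 54 ksi.
R_n = 54 × 6.716 = 362.7 kips; R_n/Ω = 362.7/2.0 = 181.3 kips.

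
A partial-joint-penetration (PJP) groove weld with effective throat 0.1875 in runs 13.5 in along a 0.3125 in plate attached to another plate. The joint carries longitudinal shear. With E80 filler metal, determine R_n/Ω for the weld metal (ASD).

E80XX → F_EXX = 80 ksi.
Effective throat (given) t_e = 0.1875 in.
A_we = 0.1875 × 13.5 = 2.531 in².
F_nw = 0.6 F_EXX = 48 ksi.
R_n/Ω = (48 × 2.531) / 2.0 = 60.75 kip.

R_n/Ω ≈ 60.8 kip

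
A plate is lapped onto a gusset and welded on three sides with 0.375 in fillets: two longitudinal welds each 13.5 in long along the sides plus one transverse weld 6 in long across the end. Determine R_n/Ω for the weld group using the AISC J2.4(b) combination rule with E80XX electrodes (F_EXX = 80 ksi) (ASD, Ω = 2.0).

t_e = 0.707 × 0.375 = 0.2651 in.
R_nwl = 0.6 × 80 × 0.2651 × 27 = 343.6 kips (longitudinal, 2 welds).
R_nwt = 0.6 × 80 × 0.2651 × 6 = 76.36 kips (transverse, base value).
(i) R_nwl + R_nwt = 420 kips; (ii) 0.85 R_nwl + 1.5 R_nwt = 406.6 kips.
R_n = max = 420 kips [governs: (i)]; R_n/Ω = 210 kips.

R_n/Ω ≈ 210 kips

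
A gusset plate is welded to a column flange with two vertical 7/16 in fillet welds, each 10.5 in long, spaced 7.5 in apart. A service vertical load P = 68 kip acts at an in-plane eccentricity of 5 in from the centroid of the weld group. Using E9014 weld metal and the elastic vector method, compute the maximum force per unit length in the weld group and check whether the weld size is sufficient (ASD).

E90XX → F_EXX = 90 ksi.
Total weld length L_w = 21 in. Treat welds as unit-width lines.
Polar moment about centroid: J = 2[d³/12 + d(b/2)²] = 2[10.5³/12 + 10.5×3.75²] = 488.2 in³.
Direct shear f_v = P/L_w = 68 / 21 = 3.238 kip/in (vertical).
Torsion M = P·e = 68 × 5 = 340 kip·in.
Critical point at (x, y) = (3.75, 5.25) from centroid. f_tx = M·y/J = 3.656 kip/in; f_ty = M·x/J = 2.611 kip/in.
Resultant f_max = √[f_tx² + (f_v + f_ty)²] = √[3.656² + (3.238 + 2.611)²] = 6.898 kip/in.
Capacity per unit length: r_n/Ω = (1/2.0) × 0.6 × 90 × (0.707 × 0.4375) = 8.351 kip/in.
6.898 ≤ 8.351 → adequate.

f_max ≈ 6.9 kip/in; adequate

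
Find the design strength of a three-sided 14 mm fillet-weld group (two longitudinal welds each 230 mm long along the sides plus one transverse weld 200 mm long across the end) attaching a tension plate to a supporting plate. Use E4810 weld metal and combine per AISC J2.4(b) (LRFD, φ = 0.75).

E48XX → F_EXX = 480 MPa.
t_e = 0.707 × 14 = 9.898 mm.
R_nwl = 0.6 × 480 × 9.898 × 460 × 10⁻³ = 1311 kN (longitudinal, 2 welds).
R_nwt = 0.6 × 480 × 9.898 × 200 × 10⁻³ = 570.1 kN (transverse, base value).
(i) R_nwl + R_nwt = 1881 kN; (ii) 0.85 R_nwl + 1.5 R_nwt = 1970 kN.
R_n = max = 1970 kN [governs: (ii)]; φR_n = 1477 kN.

φR_n ≈ 1480 kN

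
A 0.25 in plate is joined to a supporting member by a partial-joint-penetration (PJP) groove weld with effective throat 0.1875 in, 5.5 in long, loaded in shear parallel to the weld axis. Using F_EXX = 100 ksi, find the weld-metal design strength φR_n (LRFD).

φR_n ≈ 46.4 kip

Effective throat (given) t_e = 0.1875 in.
A_we = 0.1875 × 5.5 = 1.031 in².
F_nw = 0.6 F_EXX = 60 ksi.
φR_n = 0.75 × 60 × 1.031 = 46.41 kip.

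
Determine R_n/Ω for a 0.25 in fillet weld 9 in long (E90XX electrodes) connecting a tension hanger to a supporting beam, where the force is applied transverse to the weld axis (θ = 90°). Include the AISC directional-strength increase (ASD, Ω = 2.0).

R_n/Ω ≈ 64.4 kips

E90XX → F_EXX = 90 ksi.
t_e = 0.707 × 0.25 = 0.1767 in; A_we = 0.1767 × 9 = 1.591 in².
Directional factor: 1.0 + 0.5 sin^1.5(90°) = 1.5.
F_nw = 0.6 × 90 × 1.5 = 81 ksi.
R_n/Ω = (81 × 1.591) / 2.0 = 64.43 kips.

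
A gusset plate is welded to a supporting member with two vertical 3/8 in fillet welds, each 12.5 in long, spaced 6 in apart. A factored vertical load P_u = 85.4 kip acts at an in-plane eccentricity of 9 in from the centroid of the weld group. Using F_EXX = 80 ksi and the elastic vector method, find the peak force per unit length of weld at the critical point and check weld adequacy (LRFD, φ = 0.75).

f_max ≈ 11.6 kip/in; NOT adequate

Total weld length L_w = 25 in. Treat welds as unit-width lines.
Polar moment about centroid: J = 2[d³/12 + d(b/2)²] = 2[12.5³/12 + 12.5×3²] = 550.5 in³.
Direct shear f_v = P/L_w = 85.4 / 25 = 3.416 kip/in (vertical).
Torsion M = P·e = 85.4 × 9 = 768.6 kip·in.
Critical point at (x, y) = (3, 6.25) from centroid. f_tx = M·y/J = 8.726 kip/in; f_ty = M·x/J = 4.188 kip/in.
Resultant f_max = √[f_tx² + (f_v + f_ty)²] = √[8.726² + (3.416 + 4.188)²] = 11.57 kip/in.
Capacity per unit length: φr_n = 0.75 × 0.6 × 80 × (0.707 × 0.375) = 9.544 kip/in.
11.57 > 9.544 → NOT adequate.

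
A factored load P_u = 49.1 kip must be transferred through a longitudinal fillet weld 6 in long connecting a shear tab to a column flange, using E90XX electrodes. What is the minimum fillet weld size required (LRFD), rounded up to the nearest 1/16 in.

w = 5/16 in

E90XX → F_EXX = 90 ksi.
Total weld length L = 6 in.
Required throat t_e = P_u / (φ × 0.6 F_EXX × L) = 49.1 / (0.75 × 0.6 × 90 × 6) = 0.2021 in.
Required leg w = t_e / 0.707 = 0.2858 in → use 5/16 in.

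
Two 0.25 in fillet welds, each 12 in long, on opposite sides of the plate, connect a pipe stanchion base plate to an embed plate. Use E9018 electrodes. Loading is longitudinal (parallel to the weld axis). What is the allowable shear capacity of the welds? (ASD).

R_n/Ω ≈ 115 kip

E90XX → F_EXX = 90 ksi.
Effective throat t_e = 0.707 × 0.25 = 0.1767 in.
Total length L = 24 in; A_we = 0.1767 × 24 = 4.242 in².
F_nw = 0.6 F_EXX = 0.6 × 90 = 54 ksi.
R_n = 54 × 4.242 = 229.1 kip; R_n/Ω = 229.1/2.0 = 114.5 kip.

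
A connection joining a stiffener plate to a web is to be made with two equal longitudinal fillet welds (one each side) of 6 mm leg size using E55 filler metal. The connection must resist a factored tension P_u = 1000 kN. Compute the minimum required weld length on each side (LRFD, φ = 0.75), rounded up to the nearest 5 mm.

E55XX → F_EXX = 550 MPa.
Throat t_e = 0.707 × 6 = 4.242 mm.
φr_n = 0.75 × 0.6 × 550 × 4.242 × 10⁻³ = 1.05 kN/mm.
L_req = P_u / φr_n = 1000 / 1.05 = 952.5 mm total.
Per side: 952.5 / 2 = 476.2 mm.
Round up → use L = 480 mm on each side.

L = 480 mm on each side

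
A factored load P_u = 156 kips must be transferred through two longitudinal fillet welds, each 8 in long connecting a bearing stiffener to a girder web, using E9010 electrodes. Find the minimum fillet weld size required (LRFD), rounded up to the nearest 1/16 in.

E90XX → F_EXX = 90 ksi.
Total weld length L = 16 in.
Required throat t_e = P_u / (φ × 0.6 F_EXX × L) = 156 / (0.75 × 0.6 × 90 × 16) = 0.2407 in.
Required leg w = t_e / 0.707 = 0.3405 in → use 3/8 in.

w = 3/8 in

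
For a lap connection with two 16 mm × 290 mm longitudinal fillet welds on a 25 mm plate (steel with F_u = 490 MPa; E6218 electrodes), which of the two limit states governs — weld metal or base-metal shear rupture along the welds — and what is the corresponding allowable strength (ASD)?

R_n/Ω ≈ 1220 kN (weld metal governs)

E62XX → F_EXX = 620 MPa.
t_e = 0.707 × 16 = 11.31 mm; L = 580 mm.
Weld metal: R_n/Ω = (1/2.0) × 0.6 × 620 × 11.31 × 580 × 10⁻³ = 1220 kN.
Base metal (shear rupture): R_n/Ω = (1/2.0) × 0.6 × 490 × 25 × 580 × 10⁻³ = 2132 kN.
Governing: weld metal.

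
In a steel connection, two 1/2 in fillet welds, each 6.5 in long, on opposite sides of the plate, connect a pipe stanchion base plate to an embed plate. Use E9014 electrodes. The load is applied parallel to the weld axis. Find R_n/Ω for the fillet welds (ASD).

E90XX → F_EXX = 90 ksi.
Effective throat t_e = 0.707 × 0.5 = 0.3535 in.
Total length L = 13 in; A_we = 0.3535 × 13 = 4.595 in².
F_nw = 0.6 F_EXX = 0.6 × 90 = 54 ksi.
R_n = 54 × 4.595 = 248.2 kip; R_n/Ω = 248.2/2.0 = 124.1 kip.

R_n/Ω ≈ 124 kip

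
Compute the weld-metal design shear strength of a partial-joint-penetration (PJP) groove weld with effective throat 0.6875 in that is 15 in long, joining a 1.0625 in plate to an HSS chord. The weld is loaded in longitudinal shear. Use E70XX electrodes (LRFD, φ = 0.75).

E70XX → F_EXX = 70 ksi.
Effective throat (given) t_e = 0.6875 in.
A_we = 0.6875 × 15 = 10.31 in².
F_nw = 0.6 F_EXX = 42 ksi.
φR_n = 0.75 × 42 × 10.31 = 324.8 kip.

φR_n ≈ 325 kip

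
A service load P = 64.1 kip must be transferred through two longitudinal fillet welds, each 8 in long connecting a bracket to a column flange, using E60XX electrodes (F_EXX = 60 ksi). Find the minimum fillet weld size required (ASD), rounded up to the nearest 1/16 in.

w = 3/8 in

Total weld length L = 16 in.
Required throat t_e = P × Ω / (0.6 F_EXX × L) = 64.1 × 2.0 / (0.6 × 60 × 16) = 0.2226 in.
Required leg w = t_e / 0.707 = 0.3148 in → use 3/8 in.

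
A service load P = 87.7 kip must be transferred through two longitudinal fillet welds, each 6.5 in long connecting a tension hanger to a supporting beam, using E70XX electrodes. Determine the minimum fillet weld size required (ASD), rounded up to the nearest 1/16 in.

w = 1/2 in

E70XX → F_EXX = 70 ksi.
Total weld length L = 13 in.
Required throat t_e = P × Ω / (0.6 F_EXX × L) = 87.7 × 2.0 / (0.6 × 70 × 13) = 0.3212 in.
Required leg w = t_e / 0.707 = 0.4544 in → use 1/2 in.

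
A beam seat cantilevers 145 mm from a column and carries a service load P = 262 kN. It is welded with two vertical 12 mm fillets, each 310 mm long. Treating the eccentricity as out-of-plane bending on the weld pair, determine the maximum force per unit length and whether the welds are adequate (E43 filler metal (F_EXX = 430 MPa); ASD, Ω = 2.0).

f_max ≈ 1260 N/mm; NOT adequate

L_w = 2 × 310 = 620 mm; section modulus (unit throat) S = 2 × L²/6 = 32030 mm².
Direct shear f_v = P/L_w = 262×10³/620 = 422.6 N/mm.
Moment M = P × e = 262×10³ × 145 = 37990000 N·mm; bending f_b = M/S = 1186 N/mm.
f_max = √(f_v² + f_b²) = √(422.6² + 1186²) = 1259 N/mm.
r_n/Ω = (1/2.0) × 0.6 × 430 × (0.707 × 12) = 1094 N/mm → NOT adequate.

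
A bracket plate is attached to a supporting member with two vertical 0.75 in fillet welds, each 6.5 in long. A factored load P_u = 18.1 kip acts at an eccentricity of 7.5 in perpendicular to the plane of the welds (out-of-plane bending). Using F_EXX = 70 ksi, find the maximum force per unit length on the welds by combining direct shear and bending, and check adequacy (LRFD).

f_max ≈ 9.74 kip/in; adequate

L_w = 2 × 6.5 = 13 in; section modulus (unit throat) S = 2 × L²/6 = 14.08 in².
Direct shear f_v = P/L_w = 18.1/13 = 1.392 kip/in.
Moment M = P × e = 18.1 × 7.5 = 135.75 kip·in; bending f_b = M/S = 9.639 kip/in.
f_max = √(f_v² + f_b²) = √(1.392² + 9.639²) = 9.739 kip/in.
φr_n = 0.75 × 0.6 × 70 × (0.707 × 0.75) = 16.7 kip/in → adequate.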